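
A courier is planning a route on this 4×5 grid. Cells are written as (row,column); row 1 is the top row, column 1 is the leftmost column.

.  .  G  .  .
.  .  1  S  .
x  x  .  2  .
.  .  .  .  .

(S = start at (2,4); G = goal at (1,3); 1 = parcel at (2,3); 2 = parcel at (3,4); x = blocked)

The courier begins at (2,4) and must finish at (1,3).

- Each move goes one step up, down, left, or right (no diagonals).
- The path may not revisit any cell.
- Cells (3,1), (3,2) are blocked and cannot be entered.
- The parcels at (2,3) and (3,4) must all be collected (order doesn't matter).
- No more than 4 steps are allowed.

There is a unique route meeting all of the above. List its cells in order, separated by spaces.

Any route must reach (2,3) and (3,4) and still end at (1,3) within 4 moves, so the order of the required stops is forced.
Route from (2,4): down 1 to (3,4), left 1 to (3,3), up 2 to (1,3) — 4 moves in all.
Check: all required cells visited; 4 ≤ 4 moves.

(2,4) (3,4) (3,3) (2,3) (1,3)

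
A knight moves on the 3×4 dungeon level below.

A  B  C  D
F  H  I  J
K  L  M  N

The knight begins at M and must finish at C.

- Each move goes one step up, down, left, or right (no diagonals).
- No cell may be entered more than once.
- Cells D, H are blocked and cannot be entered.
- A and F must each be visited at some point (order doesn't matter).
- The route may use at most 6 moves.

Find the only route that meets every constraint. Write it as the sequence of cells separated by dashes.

M - L - K - F - A - B - C

The 6-move cap with required stops at A, F leaves no slack for detours.
Route from M: 2× left (reaching K), 2× up (reaching A), 2× right (reaching C) — 6 moves in all.
Check: all required cells visited; 6 ≤ 6 moves.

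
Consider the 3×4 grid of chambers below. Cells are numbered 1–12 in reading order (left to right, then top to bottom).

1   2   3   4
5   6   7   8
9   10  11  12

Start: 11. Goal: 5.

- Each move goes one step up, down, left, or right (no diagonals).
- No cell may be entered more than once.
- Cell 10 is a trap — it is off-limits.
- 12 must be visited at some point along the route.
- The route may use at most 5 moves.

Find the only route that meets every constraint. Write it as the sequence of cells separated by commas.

The budget equals the shortest possible length, so every move has to be on a shortest route through the required cells.
Route from 11: right 1 to 12, up 1 to 8, left 3 to 5 — 5 moves in all.
Check: all required cells visited; 5 ≤ 5 moves.

11, 12, 8, 7, 6, 5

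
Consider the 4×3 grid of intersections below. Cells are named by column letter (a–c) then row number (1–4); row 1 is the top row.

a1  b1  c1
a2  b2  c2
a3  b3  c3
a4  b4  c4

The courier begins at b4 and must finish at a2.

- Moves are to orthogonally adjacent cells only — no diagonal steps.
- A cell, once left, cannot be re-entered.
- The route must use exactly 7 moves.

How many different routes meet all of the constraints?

Need simple routes of exactly 7 moves from b4 to a2 (Manhattan distance 3, so 2 moves are spent on a detour and 2 undoing it).
Branch systematically from the start, pruning whenever the remaining move budget drops below the Manhattan distance to a2 or differs from it in parity. Grouping the completions by first move — via b3: 4; via a4: 2; via c4: 5 — and summing: 4 + 2 + 5 = 11.
That gives 11 routes.

11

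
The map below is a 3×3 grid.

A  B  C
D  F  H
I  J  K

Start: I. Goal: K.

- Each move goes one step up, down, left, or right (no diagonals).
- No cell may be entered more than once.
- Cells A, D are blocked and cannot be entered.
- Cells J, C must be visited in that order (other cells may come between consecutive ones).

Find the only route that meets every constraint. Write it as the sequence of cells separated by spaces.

The waypoints must appear in the order J, C, with no cell reused.
Route from I: right 1 to J, up 2 to B, right 1 to C, down 2 to K — 6 moves in all.
Check: order respected (J at step 1, C at step 4).

I J F B C H K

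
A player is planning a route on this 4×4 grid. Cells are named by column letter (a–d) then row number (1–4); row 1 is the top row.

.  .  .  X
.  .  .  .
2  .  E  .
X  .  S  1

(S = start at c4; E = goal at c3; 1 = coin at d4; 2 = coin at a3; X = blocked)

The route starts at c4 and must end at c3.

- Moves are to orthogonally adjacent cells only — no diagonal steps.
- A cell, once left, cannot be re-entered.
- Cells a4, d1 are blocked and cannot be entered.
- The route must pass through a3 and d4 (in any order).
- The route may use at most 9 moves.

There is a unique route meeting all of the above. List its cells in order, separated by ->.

The 9-move cap with required stops at a3, d4 leaves no slack for detours.
Route from c4: right 1 to d4, up 2 to d2, left 3 to a2, down 1 to a3, right 2 to c3 — 9 moves in all.
Check: all required cells visited; 9 ≤ 9 moves.

c4 -> d4 -> d3 -> d2 -> c2 -> b2 -> a2 -> a3 -> b3 -> c3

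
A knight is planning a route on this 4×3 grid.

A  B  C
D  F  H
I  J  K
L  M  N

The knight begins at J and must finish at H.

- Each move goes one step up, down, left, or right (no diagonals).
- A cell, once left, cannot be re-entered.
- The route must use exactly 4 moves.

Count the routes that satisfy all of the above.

3

Need simple routes of exactly 4 moves from J to H (Manhattan distance 2, so 1 moves are spent on a detour and 1 undoing it).
Enumerating: J F B C H | J M N K H | J I D F H.
That gives 3 routes.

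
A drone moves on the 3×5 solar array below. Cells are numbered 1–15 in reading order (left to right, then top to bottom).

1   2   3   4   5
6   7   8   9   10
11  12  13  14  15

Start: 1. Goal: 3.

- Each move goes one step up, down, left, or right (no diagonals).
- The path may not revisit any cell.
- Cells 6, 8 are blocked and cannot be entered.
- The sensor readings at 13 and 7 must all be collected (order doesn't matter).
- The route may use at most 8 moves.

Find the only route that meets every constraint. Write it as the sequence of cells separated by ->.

Any route must reach 13 and 7 and still end at 3 within 8 moves, so the order of the required stops is forced.
Route from 1: right 1 to 2, down 2 to 12, right 2 to 14, up 2 to 4, left 1 to 3 — 8 moves in all.
Check: all required cells visited; 8 ≤ 8 moves.

1 -> 2 -> 7 -> 12 -> 13 -> 14 -> 9 -> 4 -> 3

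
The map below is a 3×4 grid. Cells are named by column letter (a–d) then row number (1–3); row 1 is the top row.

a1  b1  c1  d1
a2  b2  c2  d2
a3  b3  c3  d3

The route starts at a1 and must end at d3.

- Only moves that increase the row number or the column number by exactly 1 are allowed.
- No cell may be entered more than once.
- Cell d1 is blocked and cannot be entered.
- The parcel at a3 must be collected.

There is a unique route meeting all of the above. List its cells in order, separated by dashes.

Moves only go right or down, so the column and row indices never decrease.
Route from a1: 2× down (reaching a3), 3× right (reaching d3) — 5 moves in all.
Check: all required cells visited.

a1 - a2 - a3 - b3 - c3 - d3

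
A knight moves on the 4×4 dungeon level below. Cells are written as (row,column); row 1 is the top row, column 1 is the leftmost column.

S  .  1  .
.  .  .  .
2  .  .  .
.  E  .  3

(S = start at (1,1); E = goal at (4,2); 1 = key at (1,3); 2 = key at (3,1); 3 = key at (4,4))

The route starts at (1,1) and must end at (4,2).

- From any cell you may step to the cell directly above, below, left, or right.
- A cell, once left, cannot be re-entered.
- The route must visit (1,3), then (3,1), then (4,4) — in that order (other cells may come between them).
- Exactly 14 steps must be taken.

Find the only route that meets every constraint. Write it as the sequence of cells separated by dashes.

The waypoints must appear in the order (1,3), (3,1), (4,4), with no cell reused.
Route from (1,1): 3× right (reaching (1,4)), down to (2,4), 3× left (reaching (2,1)), down to (3,1), 3× right (reaching (3,4)), down to (4,4), 2× left (reaching (4,2)) — 14 moves in all.
Check: order respected (1 at step 2, 2 at step 8, 3 at step 12); 14 moves as required.

(1,1) - (1,2) - (1,3) - (1,4) - (2,4) - (2,3) - (2,2) - (2,1) - (3,1) - (3,2) - (3,3) - (3,4) - (4,4) - (4,3) - (4,2)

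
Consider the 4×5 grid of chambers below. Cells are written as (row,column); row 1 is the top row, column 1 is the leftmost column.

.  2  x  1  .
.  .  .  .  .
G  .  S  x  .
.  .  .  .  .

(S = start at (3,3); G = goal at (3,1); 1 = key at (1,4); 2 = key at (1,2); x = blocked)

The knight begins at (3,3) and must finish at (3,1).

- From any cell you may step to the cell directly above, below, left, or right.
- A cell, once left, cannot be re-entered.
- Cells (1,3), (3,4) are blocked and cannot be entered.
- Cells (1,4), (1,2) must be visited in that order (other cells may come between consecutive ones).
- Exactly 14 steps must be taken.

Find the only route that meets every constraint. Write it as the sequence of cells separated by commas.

(3,3), (4,3), (4,4), (4,5), (3,5), (2,5), (1,5), (1,4), (2,4), (2,3), (2,2), (1,2), (1,1), (2,1), (3,1)

The waypoints must appear in the order (1,4), (1,2), with no cell reused.
Route from (3,3): down to (4,3), 2× right (reaching (4,5)), 3× up (reaching (1,5)), left to (1,4), down to (2,4), 2× left (reaching (2,2)), up to (1,2), left to (1,1), 2× down (reaching (3,1)) — 14 moves in all.
Check: order respected (1 at step 7, 2 at step 11); 14 moves as required.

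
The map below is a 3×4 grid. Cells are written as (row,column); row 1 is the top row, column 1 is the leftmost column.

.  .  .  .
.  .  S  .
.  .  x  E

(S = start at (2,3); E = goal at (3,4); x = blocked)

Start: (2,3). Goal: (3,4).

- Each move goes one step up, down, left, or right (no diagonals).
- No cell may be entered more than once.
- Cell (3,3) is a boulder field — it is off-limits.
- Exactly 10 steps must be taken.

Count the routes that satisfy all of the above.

1

Need simple routes of exactly 10 moves from (2,3) to (3,4) (Manhattan distance 2, so 4 moves are spent on a detour and 4 undoing it).
Enumerating: (2,3) (2,2) (3,2) (3,1) (2,1) (1,1) (1,2) (1,3) (1,4) (2,4) (3,4).
That gives 1 route.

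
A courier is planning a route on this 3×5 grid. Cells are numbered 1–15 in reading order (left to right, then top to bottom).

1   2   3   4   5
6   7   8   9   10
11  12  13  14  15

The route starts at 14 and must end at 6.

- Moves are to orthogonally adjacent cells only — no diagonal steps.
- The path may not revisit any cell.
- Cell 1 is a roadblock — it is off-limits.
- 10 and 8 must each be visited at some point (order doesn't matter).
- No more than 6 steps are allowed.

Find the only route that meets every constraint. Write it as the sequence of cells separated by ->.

Any route must reach 10 and 8 and still end at 6 within 6 moves, so the order of the required stops is forced.
Route from 14: right 1 to 15, up 1 to 10, left 4 to 6 — 6 moves in all.
Check: all required cells visited; 6 ≤ 6 moves.

14 -> 15 -> 10 -> 9 -> 8 -> 7 -> 6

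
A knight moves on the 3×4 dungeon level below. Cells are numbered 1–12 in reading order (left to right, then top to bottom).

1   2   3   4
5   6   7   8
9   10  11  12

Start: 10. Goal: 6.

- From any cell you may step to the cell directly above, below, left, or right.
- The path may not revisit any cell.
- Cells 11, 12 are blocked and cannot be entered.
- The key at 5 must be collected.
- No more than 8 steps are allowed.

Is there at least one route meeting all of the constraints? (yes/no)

yes

One route that works: 10 → 9 → 5 → 6.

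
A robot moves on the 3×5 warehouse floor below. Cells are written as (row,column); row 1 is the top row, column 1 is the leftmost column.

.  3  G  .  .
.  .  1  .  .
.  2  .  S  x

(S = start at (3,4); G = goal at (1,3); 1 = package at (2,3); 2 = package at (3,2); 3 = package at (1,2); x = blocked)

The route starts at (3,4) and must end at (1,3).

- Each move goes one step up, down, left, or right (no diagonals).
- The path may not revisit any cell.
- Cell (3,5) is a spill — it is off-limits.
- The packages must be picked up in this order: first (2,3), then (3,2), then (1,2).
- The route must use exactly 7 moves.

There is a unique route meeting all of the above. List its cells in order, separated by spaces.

(3,4) (2,4) (2,3) (3,3) (3,2) (2,2) (1,2) (1,3)

The waypoints must appear in the order (2,3), (3,2), (1,2), with no cell reused.
Route from (3,4): up 1 to (2,4), left 1 to (2,3), down 1 to (3,3), left 1 to (3,2), up 2 to (1,2), right 1 to (1,3) — 7 moves in all.
Check: order respected (1 at step 2, 2 at step 4, 3 at step 6); 7 moves as required.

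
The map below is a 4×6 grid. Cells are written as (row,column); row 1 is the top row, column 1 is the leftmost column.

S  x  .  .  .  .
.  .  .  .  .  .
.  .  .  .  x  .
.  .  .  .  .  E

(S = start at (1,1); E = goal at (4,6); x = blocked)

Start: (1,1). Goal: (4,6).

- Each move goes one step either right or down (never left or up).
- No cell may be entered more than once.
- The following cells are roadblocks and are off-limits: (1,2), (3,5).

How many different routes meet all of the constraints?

A right/down-only route from (1,1) to (4,6) makes exactly 3 down-moves and 5 right-moves in some order.
With no other constraints that would be C(8,3) = 56 routes.
Subtract routes through each blocked cell (inclusion–exclusion for overlaps): − through (1,2): 35 − through (3,5): 30 + through (1,2)&(3,5): 20 → 11.
That gives 11 routes.

11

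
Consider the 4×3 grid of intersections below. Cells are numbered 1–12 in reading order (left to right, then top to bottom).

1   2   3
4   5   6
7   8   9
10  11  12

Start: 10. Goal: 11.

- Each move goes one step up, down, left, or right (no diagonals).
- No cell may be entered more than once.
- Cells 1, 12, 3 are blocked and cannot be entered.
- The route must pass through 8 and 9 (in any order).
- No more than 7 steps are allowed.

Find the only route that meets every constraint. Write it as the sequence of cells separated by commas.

10, 7, 4, 5, 6, 9, 8, 11

Any route must reach 8 and 9 and still end at 11 within 7 moves, so the order of the required stops is forced.
Route from 10: 2× up (reaching 4), 2× right (reaching 6), down to 9, left to 8, down to 11 — 7 moves in all.
Check: all required cells visited; 7 ≤ 7 moves.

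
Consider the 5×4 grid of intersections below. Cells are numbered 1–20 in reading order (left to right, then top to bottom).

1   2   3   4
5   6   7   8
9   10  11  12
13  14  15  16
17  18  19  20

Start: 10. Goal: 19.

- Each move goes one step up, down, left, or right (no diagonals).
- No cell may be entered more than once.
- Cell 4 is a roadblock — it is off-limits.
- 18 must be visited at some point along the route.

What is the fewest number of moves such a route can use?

Any route passes through 18 somewhere between 10 and 19. Summing Manhattan distances along the two legs (10 → 18 → 19) gives a lower bound of 2 + 1 = 3 moves.
A route of 3 moves achieves this: 10 → 14 → 18 → 19.
Since 3 matches the lower bound, it is optimal.

3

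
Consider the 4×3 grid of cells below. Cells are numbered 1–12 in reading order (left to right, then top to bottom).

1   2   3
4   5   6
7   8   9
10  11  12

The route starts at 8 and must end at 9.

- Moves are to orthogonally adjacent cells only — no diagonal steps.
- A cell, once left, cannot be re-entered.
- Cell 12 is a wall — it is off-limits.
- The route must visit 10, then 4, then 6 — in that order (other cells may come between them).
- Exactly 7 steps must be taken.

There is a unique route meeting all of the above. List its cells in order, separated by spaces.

The waypoints must appear in the order 10, 4, 6, with no cell reused.
Route from 8: down 1 to 11, left 1 to 10, up 2 to 4, right 2 to 6, down 1 to 9 — 7 moves in all.
Check: order respected (10 at step 2, 4 at step 4, 6 at step 6); 7 moves as required.

8 11 10 7 4 5 6 9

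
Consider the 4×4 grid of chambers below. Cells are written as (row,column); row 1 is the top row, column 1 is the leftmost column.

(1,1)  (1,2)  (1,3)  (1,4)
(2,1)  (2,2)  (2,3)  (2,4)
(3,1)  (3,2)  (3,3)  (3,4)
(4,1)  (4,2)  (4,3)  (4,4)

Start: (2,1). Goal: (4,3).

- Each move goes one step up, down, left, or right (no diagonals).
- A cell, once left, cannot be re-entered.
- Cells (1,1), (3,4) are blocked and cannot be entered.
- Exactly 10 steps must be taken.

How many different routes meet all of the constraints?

4

Need simple routes of exactly 10 moves from (2,1) to (4,3) (Manhattan distance 4, so 3 moves are spent on a detour and 3 undoing it).
Enumerating: (2,1) (3,1) (4,1) (4,2) (3,2) (2,2) (1,2) (1,3) (2,3) (3,3) (4,3) | (2,1) (3,1) (3,2) (2,2) (1,2) (1,3) (1,4) (2,4) (2,3) (3,3) (4,3) | (2,1) (2,2) (1,2) (1,3) (2,3) (3,3) (3,2) (3,1) (4,1) (4,2) (4,3) | (2,1) (2,2) (1,2) (1,3) (1,4) (2,4) (2,3) (3,3) (3,2) (4,2) (4,3).
That gives 4 routes.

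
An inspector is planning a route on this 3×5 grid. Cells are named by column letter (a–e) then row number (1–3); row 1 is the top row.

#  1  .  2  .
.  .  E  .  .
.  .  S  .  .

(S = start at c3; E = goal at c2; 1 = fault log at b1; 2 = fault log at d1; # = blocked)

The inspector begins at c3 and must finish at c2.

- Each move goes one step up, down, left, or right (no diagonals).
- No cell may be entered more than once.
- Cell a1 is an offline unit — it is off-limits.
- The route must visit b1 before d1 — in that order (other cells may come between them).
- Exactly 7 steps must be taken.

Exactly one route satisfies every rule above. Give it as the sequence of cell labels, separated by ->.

The waypoints must appear in the order b1, d1, with no cell reused.
Route from c3: left 1 to b3, up 2 to b1, right 2 to d1, down 1 to d2, left 1 to c2 — 7 moves in all.
Check: order respected (1 at step 3, 2 at step 5); 7 moves as required.

c3 -> b3 -> b2 -> b1 -> c1 -> d1 -> d2 -> c2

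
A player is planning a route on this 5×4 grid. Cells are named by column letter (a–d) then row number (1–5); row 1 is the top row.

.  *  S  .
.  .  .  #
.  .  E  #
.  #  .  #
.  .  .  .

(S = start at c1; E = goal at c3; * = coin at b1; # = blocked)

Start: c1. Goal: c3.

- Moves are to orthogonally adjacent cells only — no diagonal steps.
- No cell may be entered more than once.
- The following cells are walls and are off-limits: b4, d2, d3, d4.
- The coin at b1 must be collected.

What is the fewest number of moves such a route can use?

Any route passes through b1 somewhere between c1 and c3. Summing Manhattan distances along the two legs (c1 → b1 → c3) gives a lower bound of 1 + 3 = 4 moves.
A route of 4 moves achieves this: c1 → b1 → b2 → b3 → c3.
Since 4 matches the lower bound, it is optimal.

4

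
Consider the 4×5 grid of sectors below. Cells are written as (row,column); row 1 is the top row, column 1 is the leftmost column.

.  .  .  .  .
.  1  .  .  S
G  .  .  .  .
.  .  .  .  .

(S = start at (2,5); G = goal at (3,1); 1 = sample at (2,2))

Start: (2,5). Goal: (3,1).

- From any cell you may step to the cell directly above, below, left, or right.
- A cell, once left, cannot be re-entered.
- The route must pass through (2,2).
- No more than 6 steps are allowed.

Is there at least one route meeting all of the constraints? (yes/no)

yes

One route that works: (2,5) → (2,4) → (2,3) → (2,2) → (3,2) → (3,1).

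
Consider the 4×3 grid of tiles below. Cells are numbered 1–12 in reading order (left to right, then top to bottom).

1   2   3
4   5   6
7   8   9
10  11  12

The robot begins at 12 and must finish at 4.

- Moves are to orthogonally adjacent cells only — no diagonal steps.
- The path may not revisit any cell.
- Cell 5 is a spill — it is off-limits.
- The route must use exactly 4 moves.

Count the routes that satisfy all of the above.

Need simple routes of exactly 4 moves from 12 to 4 (Manhattan distance 4, so 0 moves are spent on a detour and 0 undoing it).
Enumerating: 12 9 8 7 4 | 12 11 8 7 4 | 12 11 10 7 4.
That gives 3 routes.

3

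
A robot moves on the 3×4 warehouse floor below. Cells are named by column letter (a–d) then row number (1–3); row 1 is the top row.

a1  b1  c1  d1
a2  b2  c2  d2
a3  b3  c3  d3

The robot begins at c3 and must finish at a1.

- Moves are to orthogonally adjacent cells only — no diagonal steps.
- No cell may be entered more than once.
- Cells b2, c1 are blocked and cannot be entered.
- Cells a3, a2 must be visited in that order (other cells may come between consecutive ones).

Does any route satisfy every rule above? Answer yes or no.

yes

One route that works: c3 → b3 → a3 → a2 → a1.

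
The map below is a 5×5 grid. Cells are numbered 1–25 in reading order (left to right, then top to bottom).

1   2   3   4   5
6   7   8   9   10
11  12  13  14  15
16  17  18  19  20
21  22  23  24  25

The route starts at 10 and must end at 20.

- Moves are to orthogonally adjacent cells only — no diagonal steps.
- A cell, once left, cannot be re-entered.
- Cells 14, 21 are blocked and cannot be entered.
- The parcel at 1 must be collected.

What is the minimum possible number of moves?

Any route passes through 1 somewhere between 10 and 20. Summing Manhattan distances along the two legs (10 → 1 → 20) gives a lower bound of 5 + 7 = 12 moves.
A route of 12 moves achieves this: 10 → 5 → 4 → 3 → 2 → 1 → 6 → 11 → 16 → 17 → 18 → 19 → 20.
Since 12 matches the lower bound, it is optimal.

12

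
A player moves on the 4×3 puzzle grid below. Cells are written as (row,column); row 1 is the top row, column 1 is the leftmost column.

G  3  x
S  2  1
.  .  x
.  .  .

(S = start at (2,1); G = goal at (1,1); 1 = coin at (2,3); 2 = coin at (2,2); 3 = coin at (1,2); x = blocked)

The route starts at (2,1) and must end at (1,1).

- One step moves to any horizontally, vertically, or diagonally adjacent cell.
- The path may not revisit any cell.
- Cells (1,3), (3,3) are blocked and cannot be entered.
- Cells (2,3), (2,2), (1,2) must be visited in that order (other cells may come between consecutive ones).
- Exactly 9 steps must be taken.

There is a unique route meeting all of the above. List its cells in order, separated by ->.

The waypoints must appear in the order (2,3), (2,2), (1,2), with no cell reused.
Route from (2,1): 2× down (reaching (4,1)), 2× right (reaching (4,3)), up-left to (3,2), up-right to (2,3), left to (2,2), up to (1,2), left to (1,1) — 9 moves in all.
Check: order respected (1 at step 6, 2 at step 7, 3 at step 8); 9 moves as required.

(2,1) -> (3,1) -> (4,1) -> (4,2) -> (4,3) -> (3,2) -> (2,3) -> (2,2) -> (1,2) -> (1,1)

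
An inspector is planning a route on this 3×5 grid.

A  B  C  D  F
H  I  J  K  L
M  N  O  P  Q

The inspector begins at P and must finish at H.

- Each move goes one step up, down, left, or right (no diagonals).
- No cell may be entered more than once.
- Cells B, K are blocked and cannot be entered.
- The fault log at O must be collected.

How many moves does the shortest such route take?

4

Any route passes through O somewhere between P and H. Summing Manhattan distances along the two legs (P → O → H) gives a lower bound of 1 + 3 = 4 moves.
A route of 4 moves achieves this: P → O → J → I → H.
Since 4 matches the lower bound, it is optimal.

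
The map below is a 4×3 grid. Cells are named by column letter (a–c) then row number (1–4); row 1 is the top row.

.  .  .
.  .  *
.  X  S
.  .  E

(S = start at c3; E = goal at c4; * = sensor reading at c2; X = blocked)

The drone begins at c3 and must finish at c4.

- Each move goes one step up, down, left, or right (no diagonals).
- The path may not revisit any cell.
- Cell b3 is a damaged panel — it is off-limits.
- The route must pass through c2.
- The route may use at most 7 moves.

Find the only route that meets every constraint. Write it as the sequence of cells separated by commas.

c3, c2, b2, a2, a3, a4, b4, c4

The 7-move cap with required stops at c2 leaves no slack for detours.
Route from c3: up to c2, 2× left (reaching a2), 2× down (reaching a4), 2× right (reaching c4) — 7 moves in all.
Check: all required cells visited; 7 ≤ 7 moves.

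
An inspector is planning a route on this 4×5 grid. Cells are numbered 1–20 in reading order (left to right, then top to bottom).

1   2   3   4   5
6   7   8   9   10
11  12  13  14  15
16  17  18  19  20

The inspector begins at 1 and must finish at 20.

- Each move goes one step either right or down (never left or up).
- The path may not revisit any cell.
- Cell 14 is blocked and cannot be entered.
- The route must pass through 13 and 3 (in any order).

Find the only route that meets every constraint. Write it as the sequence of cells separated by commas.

Moves only go right or down, so the column and row indices never decrease.
Route from 1: 2× right (reaching 3), 3× down (reaching 18), 2× right (reaching 20) — 7 moves in all.
Check: all required cells visited.

1, 2, 3, 8, 13, 18, 19, 20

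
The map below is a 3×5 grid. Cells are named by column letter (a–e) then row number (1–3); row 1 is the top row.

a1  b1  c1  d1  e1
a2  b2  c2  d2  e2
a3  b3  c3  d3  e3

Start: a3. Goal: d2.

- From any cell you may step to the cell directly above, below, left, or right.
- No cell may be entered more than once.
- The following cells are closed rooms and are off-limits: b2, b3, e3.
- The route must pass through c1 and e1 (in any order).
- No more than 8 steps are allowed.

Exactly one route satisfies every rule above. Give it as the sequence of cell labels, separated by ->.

Any route must reach c1 and e1 and still end at d2 within 8 moves, so the order of the required stops is forced.
Route from a3: 2× up (reaching a1), 4× right (reaching e1), down to e2, left to d2 — 8 moves in all.
Check: all required cells visited; 8 ≤ 8 moves.

a3 -> a2 -> a1 -> b1 -> c1 -> d1 -> e1 -> e2 -> d2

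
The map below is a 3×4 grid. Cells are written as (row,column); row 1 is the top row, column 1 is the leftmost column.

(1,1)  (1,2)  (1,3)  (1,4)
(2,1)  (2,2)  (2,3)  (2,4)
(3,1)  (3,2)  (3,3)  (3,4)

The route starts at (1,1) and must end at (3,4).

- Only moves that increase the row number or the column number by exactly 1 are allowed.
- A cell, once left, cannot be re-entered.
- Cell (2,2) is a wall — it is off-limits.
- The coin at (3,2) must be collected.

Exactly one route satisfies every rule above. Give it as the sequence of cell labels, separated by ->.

(1,1) -> (2,1) -> (3,1) -> (3,2) -> (3,3) -> (3,4)

Moves only go right or down, so the column and row indices never decrease.
Route from (1,1): 2× down (reaching (3,1)), 3× right (reaching (3,4)) — 5 moves in all.
Check: all required cells visited.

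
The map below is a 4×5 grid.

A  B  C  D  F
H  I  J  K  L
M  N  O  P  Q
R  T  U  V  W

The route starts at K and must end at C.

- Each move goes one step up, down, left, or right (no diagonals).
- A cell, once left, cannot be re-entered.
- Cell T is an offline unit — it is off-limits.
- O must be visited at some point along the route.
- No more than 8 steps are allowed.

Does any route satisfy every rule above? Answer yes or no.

yes

One route that works: K → P → O → J → C.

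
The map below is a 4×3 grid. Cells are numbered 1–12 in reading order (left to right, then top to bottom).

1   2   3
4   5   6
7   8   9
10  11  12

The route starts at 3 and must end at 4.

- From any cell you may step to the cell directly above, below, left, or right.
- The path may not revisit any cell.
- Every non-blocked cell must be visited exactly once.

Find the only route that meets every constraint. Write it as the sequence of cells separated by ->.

3 -> 6 -> 9 -> 12 -> 11 -> 10 -> 7 -> 8 -> 5 -> 2 -> 1 -> 4

Need to visit all 12 open cells exactly once, starting at 3 and ending at 4.
Cell 1 has only two open neighbours (4 and 2), so the path must pass straight through it: one of those is the cell it's entered from and the other is where it exits.
Route from 3: 3× down (reaching 12), 2× left (reaching 10), up to 7, right to 8, 2× up (reaching 2), left to 1, down to 4 — 11 moves in all.
Check: all 12 open cells covered.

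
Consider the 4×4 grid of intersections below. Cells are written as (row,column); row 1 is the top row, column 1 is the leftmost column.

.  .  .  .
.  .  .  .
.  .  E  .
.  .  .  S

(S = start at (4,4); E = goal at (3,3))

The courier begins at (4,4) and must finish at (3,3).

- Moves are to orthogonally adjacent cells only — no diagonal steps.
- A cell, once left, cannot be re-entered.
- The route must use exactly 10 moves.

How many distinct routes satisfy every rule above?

Need simple routes of exactly 10 moves from (4,4) to (3,3) (Manhattan distance 2, so 4 moves are spent on a detour and 4 undoing it).
Branch systematically from the start, pruning whenever the remaining move budget drops below the Manhattan distance to (3,3) or differs from it in parity. Grouping the completions by first move — via (3,4): 16; via (4,3): 16 — and summing: 16 + 16 = 32.
That gives 32 routes.

32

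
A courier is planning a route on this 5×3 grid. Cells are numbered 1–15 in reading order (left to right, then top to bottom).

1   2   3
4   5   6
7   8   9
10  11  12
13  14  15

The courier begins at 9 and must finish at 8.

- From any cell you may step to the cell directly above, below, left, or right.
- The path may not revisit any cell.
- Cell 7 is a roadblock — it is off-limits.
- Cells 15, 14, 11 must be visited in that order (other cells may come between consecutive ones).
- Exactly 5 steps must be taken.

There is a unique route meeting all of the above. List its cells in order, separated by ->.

The waypoints must appear in the order 15, 14, 11, with no cell reused.
Route from 9: down 2 to 15, left 1 to 14, up 2 to 8 — 5 moves in all.
Check: order respected (15 at step 2, 14 at step 3, 11 at step 4); 5 moves as required.

9 -> 12 -> 15 -> 14 -> 11 -> 8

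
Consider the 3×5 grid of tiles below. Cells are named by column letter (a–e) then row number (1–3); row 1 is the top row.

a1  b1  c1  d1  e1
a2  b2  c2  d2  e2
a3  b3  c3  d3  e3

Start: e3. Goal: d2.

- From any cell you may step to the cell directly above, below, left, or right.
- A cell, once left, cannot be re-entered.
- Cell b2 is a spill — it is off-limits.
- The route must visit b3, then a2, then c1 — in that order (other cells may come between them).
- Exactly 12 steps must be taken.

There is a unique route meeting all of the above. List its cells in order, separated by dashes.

The waypoints must appear in the order b3, a2, c1, with no cell reused.
Route from e3: left 4 to a3, up 2 to a1, right 4 to e1, down 1 to e2, left 1 to d2 — 12 moves in all.
Check: order respected (b3 at step 3, a2 at step 5, c1 at step 8); 12 moves as required.

e3 - d3 - c3 - b3 - a3 - a2 - a1 - b1 - c1 - d1 - e1 - e2 - d2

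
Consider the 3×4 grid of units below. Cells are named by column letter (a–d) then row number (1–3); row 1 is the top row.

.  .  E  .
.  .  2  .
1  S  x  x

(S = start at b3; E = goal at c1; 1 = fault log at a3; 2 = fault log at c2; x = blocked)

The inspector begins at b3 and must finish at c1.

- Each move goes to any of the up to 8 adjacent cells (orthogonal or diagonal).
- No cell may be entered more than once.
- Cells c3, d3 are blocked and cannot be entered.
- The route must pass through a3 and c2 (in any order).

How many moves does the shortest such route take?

4

Any route passes through a3 and c2 in some order between b3 and c1. Summing Chebyshev distances along each leg and taking the cheapest ordering (b3 → a3 → c2 → c1) gives a lower bound of 1 + 2 + 1 = 4 moves.
A route of 4 moves achieves this: b3 → a3 → b2 → c2 → c1.
Since 4 matches the lower bound, it is optimal.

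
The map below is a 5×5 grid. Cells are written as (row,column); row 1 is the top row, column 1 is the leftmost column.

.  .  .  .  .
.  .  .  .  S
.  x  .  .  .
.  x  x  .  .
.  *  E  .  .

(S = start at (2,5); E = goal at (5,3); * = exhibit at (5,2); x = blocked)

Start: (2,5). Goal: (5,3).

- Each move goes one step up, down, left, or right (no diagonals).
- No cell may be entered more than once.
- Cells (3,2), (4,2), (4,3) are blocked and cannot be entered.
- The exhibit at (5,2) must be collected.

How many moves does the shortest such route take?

Any route passes through (5,2) somewhere between (2,5) and (5,3). Summing Manhattan distances along the two legs ((2,5) → (5,2) → (5,3)) gives a lower bound of 6 + 1 = 7 moves.
The shortest route satisfying every rule uses 9 moves: (2,5) → (2,4) → (2,3) → (2,2) → (2,1) → (3,1) → (4,1) → (5,1) → (5,2) → (5,3).
The bound of 7 isn't tight here; checking systematically, no route of length 7 through 8 satisfies every constraint, so 9 is the minimum.

9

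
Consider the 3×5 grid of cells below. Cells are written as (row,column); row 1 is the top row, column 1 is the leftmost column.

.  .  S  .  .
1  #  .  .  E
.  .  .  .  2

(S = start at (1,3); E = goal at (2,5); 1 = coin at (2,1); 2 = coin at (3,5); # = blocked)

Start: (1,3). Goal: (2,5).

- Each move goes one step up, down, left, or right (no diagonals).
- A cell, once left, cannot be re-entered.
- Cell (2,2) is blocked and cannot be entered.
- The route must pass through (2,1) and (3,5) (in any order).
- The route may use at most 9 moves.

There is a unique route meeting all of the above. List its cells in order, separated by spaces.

The 9-move cap with required stops at (2,1), (3,5) leaves no slack for detours.
Route from (1,3): left 2 to (1,1), down 2 to (3,1), right 4 to (3,5), up 1 to (2,5) — 9 moves in all.
Check: all required cells visited; 9 ≤ 9 moves.

(1,3) (1,2) (1,1) (2,1) (3,1) (3,2) (3,3) (3,4) (3,5) (2,5)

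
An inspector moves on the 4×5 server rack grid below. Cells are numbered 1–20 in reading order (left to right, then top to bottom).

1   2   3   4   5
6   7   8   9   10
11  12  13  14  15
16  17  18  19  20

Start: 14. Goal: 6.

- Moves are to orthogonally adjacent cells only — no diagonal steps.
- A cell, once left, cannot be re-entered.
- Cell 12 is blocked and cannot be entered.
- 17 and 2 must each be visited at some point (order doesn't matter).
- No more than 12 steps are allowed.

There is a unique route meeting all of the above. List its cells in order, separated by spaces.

14 9 4 3 2 7 8 13 18 17 16 11 6

The budget equals the shortest possible length, so every move has to be on a shortest route through the required cells.
Route from 14: up 2 to 4, left 2 to 2, down 1 to 7, right 1 to 8, down 2 to 18, left 2 to 16, up 2 to 6 — 12 moves in all.
Check: all required cells visited; 12 ≤ 12 moves.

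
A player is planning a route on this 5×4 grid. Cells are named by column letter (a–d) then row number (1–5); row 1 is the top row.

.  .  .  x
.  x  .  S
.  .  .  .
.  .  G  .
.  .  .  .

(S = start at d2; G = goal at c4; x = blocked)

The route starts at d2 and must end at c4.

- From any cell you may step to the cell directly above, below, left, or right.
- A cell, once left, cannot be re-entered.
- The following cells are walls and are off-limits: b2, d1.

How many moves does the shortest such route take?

The Manhattan distance from d2 to c4 is |2−4| + |4−3| = 3, so at least 3 moves are needed.
A route of 3 moves achieves this: d2 → d3 → d4 → c4.
Since 3 matches the lower bound, it is optimal.

3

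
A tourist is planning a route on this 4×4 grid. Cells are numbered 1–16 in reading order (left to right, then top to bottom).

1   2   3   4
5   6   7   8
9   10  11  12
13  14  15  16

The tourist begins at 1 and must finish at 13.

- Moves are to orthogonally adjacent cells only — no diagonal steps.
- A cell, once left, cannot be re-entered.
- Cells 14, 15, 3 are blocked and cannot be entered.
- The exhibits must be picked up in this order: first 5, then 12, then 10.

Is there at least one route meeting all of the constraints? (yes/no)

One route that works: 1 → 5 → 6 → 7 → 8 → 12 → 11 → 10 → 9 → 13.

yes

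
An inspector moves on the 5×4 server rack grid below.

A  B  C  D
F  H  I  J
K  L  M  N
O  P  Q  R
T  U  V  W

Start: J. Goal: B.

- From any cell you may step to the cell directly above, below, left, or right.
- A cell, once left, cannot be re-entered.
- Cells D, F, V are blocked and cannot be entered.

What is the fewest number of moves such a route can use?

The Manhattan distance from J to B is |2−1| + |4−2| = 3, so at least 3 moves are needed.
A route of 3 moves achieves this: J → I → C → B.
Since 3 matches the lower bound, it is optimal.

3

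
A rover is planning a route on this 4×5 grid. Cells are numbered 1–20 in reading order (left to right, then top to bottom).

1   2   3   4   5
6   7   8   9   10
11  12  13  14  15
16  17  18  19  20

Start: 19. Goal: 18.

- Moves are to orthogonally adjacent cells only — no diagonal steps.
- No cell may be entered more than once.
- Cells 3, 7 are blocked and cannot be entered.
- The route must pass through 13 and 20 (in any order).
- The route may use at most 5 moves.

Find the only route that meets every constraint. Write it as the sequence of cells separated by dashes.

19 - 20 - 15 - 14 - 13 - 18

The budget equals the shortest possible length, so every move has to be on a shortest route through the required cells.
Route from 19: right to 20, up to 15, 2× left (reaching 13), down to 18 — 5 moves in all.
Check: all required cells visited; 5 ≤ 5 moves.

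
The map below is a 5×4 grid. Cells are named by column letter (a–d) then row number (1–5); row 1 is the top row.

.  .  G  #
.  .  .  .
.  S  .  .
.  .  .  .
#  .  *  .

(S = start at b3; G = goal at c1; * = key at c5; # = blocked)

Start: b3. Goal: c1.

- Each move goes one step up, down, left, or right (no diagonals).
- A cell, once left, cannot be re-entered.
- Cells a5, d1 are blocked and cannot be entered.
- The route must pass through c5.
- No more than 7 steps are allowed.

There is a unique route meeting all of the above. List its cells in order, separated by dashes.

b3 - b4 - b5 - c5 - c4 - c3 - c2 - c1

The budget equals the shortest possible length, so every move has to be on a shortest route through the required cells.
Route from b3: 2× down (reaching b5), right to c5, 4× up (reaching c1) — 7 moves in all.
Check: all required cells visited; 7 ≤ 7 moves.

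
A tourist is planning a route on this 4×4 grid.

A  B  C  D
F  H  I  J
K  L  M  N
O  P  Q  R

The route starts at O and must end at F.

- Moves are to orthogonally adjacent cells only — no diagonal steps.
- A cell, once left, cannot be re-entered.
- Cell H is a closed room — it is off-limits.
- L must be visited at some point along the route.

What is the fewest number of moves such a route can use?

4

Any route passes through L somewhere between O and F. Summing Manhattan distances along the two legs (O → L → F) gives a lower bound of 2 + 2 = 4 moves.
A route of 4 moves achieves this: O → P → L → K → F.
Since 4 matches the lower bound, it is optimal.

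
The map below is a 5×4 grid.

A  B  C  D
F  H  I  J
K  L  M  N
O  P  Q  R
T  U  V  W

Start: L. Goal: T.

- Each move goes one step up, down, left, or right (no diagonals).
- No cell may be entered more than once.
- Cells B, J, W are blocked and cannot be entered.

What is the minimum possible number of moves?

The Manhattan distance from L to T is |3−5| + |2−1| = 3, so at least 3 moves are needed.
A route of 3 moves achieves this: L → P → U → T.
Since 3 matches the lower bound, it is optimal.

3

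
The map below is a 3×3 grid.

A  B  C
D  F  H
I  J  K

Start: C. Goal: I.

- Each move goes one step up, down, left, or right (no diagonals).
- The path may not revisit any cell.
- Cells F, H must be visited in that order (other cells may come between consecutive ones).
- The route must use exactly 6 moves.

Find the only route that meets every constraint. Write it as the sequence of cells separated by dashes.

C - B - F - H - K - J - I

The waypoints must appear in the order F, H, with no cell reused.
Route from C: left 1 to B, down 1 to F, right 1 to H, down 1 to K, left 2 to I — 6 moves in all.
Check: order respected (F at step 2, H at step 3); 6 moves as required.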